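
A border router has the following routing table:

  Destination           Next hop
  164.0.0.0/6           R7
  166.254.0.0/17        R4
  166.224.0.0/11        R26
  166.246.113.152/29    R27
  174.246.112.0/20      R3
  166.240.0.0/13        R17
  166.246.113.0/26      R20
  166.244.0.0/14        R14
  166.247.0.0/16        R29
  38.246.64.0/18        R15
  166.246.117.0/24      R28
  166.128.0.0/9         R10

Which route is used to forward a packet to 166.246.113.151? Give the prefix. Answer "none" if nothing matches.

Entries matching 166.246.113.151:
  164.0.0.0/6 (164.0.0.0 - 167.255.255.255)
  166.128.0.0/9 (166.128.0.0 - 166.255.255.255)
  166.224.0.0/11 (166.224.0.0 - 166.255.255.255)
  166.240.0.0/13 (166.240.0.0 - 166.247.255.255)
  166.244.0.0/14 (166.244.0.0 - 166.247.255.255)
Most specific is 166.244.0.0/14.

166.244.0.0/14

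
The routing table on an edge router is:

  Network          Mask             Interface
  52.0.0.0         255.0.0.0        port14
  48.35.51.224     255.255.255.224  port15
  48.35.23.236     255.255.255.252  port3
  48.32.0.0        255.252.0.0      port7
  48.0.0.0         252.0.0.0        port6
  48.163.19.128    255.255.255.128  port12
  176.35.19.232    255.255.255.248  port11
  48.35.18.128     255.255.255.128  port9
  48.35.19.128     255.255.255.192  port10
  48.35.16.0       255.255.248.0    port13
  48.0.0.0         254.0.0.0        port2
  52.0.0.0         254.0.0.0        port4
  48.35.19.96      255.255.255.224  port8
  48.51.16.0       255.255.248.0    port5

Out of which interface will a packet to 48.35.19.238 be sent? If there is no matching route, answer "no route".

Routes whose prefix contains 48.35.19.238:
  48.0.0.0/6 (48.0.0.0 - 51.255.255.255) -> port6
  48.0.0.0/7 (48.0.0.0 - 49.255.255.255) -> port2
  48.32.0.0/14 (48.32.0.0 - 48.35.255.255) -> port7
  48.35.16.0/21 (48.35.16.0 - 48.35.23.255) -> port13
More-specific entries that do NOT match:
  48.35.23.236/30 (48.35.23.236 - 48.35.23.239) does not contain 48.35.19.238
  176.35.19.232/29 (176.35.19.232 - 176.35.19.239) does not contain 48.35.19.238
  48.35.51.224/27 (48.35.51.224 - 48.35.51.255) does not contain 48.35.19.238
  48.35.19.96/27 (48.35.19.96 - 48.35.19.127) does not contain 48.35.19.238
  48.35.19.128/26 (48.35.19.128 - 48.35.19.191) does not contain 48.35.19.238
  48.163.19.128/25 (48.163.19.128 - 48.163.19.255) does not contain 48.35.19.238
  48.35.18.128/25 (48.35.18.128 - 48.35.18.255) does not contain 48.35.19.238
Longest matching prefix is /21 -> interface port13.

port13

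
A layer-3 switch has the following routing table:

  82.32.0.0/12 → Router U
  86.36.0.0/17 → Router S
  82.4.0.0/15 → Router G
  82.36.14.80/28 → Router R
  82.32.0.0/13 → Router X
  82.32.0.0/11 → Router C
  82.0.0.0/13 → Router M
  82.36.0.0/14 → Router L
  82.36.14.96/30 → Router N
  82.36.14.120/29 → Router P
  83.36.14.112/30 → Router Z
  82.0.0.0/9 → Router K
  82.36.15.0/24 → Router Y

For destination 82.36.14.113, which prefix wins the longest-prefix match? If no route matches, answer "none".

82.36.0.0/14

Entries matching 82.36.14.113:
  82.0.0.0/9 (82.0.0.0 - 82.127.255.255)
  82.32.0.0/11 (82.32.0.0 - 82.63.255.255)
  82.32.0.0/12 (82.32.0.0 - 82.47.255.255)
  82.32.0.0/13 (82.32.0.0 - 82.39.255.255)
  82.36.0.0/14 (82.36.0.0 - 82.39.255.255)
Most specific is 82.36.0.0/14.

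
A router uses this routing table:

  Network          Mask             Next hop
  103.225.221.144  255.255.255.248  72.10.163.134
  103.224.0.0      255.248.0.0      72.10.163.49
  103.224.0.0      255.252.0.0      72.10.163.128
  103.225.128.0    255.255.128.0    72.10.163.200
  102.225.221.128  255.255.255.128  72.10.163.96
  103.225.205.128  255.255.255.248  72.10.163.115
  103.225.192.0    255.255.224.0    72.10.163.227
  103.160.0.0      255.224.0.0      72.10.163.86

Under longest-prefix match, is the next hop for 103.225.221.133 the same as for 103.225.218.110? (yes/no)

yes

103.225.221.133: longest match 103.225.192.0/19 -> 72.10.163.227
103.225.218.110: longest match 103.225.192.0/19 -> 72.10.163.227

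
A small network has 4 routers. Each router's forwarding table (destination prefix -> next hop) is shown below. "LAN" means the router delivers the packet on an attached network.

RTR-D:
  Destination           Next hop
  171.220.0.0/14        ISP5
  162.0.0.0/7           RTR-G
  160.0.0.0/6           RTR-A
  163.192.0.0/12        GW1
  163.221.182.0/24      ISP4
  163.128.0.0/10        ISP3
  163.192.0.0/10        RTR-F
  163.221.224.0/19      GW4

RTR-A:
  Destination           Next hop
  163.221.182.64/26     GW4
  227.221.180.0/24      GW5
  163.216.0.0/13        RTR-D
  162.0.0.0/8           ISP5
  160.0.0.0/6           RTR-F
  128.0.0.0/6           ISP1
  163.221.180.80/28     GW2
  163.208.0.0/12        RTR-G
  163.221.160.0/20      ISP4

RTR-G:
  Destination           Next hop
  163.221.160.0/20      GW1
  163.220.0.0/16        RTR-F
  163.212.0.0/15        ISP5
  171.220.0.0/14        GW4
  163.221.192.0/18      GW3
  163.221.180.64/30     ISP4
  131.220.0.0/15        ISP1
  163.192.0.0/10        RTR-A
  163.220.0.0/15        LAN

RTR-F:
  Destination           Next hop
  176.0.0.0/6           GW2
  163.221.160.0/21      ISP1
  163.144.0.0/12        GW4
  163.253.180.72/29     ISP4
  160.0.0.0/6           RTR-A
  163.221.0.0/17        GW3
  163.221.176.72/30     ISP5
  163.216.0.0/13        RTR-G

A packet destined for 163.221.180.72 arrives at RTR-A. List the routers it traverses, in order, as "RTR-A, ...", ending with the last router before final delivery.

At RTR-A: longest match for 163.221.180.72 is 163.216.0.0/13 -> RTR-D
At RTR-D: longest match for 163.221.180.72 is 163.192.0.0/10 -> RTR-F
At RTR-F: longest match for 163.221.180.72 is 163.216.0.0/13 -> RTR-G
At RTR-G: longest match for 163.221.180.72 is 163.220.0.0/15 -> LAN

RTR-A, RTR-D, RTR-F, RTR-G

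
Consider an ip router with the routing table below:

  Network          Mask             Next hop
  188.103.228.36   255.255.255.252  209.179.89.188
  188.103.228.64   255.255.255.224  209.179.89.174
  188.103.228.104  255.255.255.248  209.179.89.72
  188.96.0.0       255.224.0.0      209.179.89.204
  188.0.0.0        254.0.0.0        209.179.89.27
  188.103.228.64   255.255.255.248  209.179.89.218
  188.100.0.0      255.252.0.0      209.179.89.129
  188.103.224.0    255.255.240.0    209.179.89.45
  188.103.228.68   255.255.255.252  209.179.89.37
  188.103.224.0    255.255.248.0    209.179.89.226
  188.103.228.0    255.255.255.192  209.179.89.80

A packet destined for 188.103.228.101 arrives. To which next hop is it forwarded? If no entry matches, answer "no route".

209.179.89.226

Routes whose prefix contains 188.103.228.101:
  188.0.0.0/7 (188.0.0.0 - 189.255.255.255) -> 209.179.89.27
  188.96.0.0/11 (188.96.0.0 - 188.127.255.255) -> 209.179.89.204
  188.100.0.0/14 (188.100.0.0 - 188.103.255.255) -> 209.179.89.129
  188.103.224.0/20 (188.103.224.0 - 188.103.239.255) -> 209.179.89.45
  188.103.224.0/21 (188.103.224.0 - 188.103.231.255) -> 209.179.89.226
More-specific entries that do NOT match:
  188.103.228.36/30 (188.103.228.36 - 188.103.228.39) does not contain 188.103.228.101
  188.103.228.68/30 (188.103.228.68 - 188.103.228.71) does not contain 188.103.228.101
  188.103.228.104/29 (188.103.228.104 - 188.103.228.111) does not contain 188.103.228.101
  188.103.228.64/29 (188.103.228.64 - 188.103.228.71) does not contain 188.103.228.101
  188.103.228.64/27 (188.103.228.64 - 188.103.228.95) does not contain 188.103.228.101
  188.103.228.0/26 (188.103.228.0 - 188.103.228.63) does not contain 188.103.228.101
Longest matching prefix is /21 -> next hop 209.179.89.226.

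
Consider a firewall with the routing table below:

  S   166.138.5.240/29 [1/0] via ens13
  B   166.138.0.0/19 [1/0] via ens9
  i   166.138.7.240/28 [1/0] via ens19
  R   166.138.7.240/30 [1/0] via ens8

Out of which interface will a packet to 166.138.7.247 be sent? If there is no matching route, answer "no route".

Routes whose prefix contains 166.138.7.247:
  166.138.0.0/19 (166.138.0.0 - 166.138.31.255) -> ens9
  166.138.7.240/28 (166.138.7.240 - 166.138.7.255) -> ens19
More-specific entries that do NOT match:
  166.138.7.240/30 (166.138.7.240 - 166.138.7.243) does not contain 166.138.7.247
  166.138.5.240/29 (166.138.5.240 - 166.138.5.247) does not contain 166.138.7.247
Longest matching prefix is /28 -> interface ens19.

ens19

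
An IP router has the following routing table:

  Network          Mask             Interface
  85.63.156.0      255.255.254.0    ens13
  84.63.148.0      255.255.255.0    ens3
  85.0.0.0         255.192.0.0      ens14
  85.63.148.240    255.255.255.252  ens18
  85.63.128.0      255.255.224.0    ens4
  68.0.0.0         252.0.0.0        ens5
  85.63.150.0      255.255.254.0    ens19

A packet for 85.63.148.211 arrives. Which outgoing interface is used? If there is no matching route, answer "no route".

ens4

Routes whose prefix contains 85.63.148.211:
  85.0.0.0/10 (85.0.0.0 - 85.63.255.255) -> ens14
  85.63.128.0/19 (85.63.128.0 - 85.63.159.255) -> ens4
More-specific entries that do NOT match:
  85.63.148.240/30 (85.63.148.240 - 85.63.148.243) does not contain 85.63.148.211
  84.63.148.0/24 (84.63.148.0 - 84.63.148.255) does not contain 85.63.148.211
  85.63.156.0/23 (85.63.156.0 - 85.63.157.255) does not contain 85.63.148.211
  85.63.150.0/23 (85.63.150.0 - 85.63.151.255) does not contain 85.63.148.211
Longest matching prefix is /19 -> interface ens4.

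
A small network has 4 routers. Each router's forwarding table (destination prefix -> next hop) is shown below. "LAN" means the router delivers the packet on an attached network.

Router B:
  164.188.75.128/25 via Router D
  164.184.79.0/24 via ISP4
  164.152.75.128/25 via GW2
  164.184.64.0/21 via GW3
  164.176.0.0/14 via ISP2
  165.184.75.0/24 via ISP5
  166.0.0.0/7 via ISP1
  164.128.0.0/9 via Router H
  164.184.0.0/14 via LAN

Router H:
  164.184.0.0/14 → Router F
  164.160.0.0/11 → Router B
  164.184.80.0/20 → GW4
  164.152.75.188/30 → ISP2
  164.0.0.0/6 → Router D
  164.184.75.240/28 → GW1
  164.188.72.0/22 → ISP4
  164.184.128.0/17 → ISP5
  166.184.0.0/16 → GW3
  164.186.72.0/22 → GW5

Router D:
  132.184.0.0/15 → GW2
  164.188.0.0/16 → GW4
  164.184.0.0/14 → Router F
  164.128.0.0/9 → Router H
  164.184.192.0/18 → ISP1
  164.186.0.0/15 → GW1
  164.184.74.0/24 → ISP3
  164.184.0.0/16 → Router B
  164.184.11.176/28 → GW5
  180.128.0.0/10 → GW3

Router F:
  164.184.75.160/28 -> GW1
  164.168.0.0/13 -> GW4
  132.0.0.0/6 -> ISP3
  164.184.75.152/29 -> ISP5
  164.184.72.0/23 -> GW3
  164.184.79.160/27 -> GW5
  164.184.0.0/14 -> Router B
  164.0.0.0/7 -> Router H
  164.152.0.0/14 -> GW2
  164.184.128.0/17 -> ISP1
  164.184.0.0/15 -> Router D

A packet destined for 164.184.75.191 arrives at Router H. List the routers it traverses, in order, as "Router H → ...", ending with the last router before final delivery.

At Router H: longest match for 164.184.75.191 is 164.184.0.0/14 -> Router F
At Router F: longest match for 164.184.75.191 is 164.184.0.0/15 -> Router D
At Router D: longest match for 164.184.75.191 is 164.184.0.0/16 -> Router B
At Router B: longest match for 164.184.75.191 is 164.184.0.0/14 -> LAN

Router H → Router F → Router D → Router B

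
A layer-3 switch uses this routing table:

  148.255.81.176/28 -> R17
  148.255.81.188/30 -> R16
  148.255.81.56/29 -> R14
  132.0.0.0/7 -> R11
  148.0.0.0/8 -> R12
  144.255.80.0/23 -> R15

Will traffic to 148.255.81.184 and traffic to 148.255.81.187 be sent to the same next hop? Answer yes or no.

yes

148.255.81.184: longest match 148.255.81.176/28 -> R17
148.255.81.187: longest match 148.255.81.176/28 -> R17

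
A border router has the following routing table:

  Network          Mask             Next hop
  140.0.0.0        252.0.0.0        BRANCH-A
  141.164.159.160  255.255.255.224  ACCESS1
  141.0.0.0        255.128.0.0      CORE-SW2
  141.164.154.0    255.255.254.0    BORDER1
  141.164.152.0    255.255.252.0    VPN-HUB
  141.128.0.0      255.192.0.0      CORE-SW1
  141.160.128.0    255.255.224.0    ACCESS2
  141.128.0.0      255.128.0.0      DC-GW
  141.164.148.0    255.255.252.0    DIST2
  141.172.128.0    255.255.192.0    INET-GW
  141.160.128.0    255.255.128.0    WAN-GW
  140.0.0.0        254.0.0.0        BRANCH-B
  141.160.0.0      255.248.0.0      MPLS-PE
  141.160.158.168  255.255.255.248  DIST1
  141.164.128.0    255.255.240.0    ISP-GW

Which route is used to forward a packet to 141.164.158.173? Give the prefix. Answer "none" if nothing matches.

141.160.0.0/13

Entries matching 141.164.158.173:
  140.0.0.0/6 (140.0.0.0 - 143.255.255.255)
  140.0.0.0/7 (140.0.0.0 - 141.255.255.255)
  141.128.0.0/9 (141.128.0.0 - 141.255.255.255)
  141.128.0.0/10 (141.128.0.0 - 141.191.255.255)
  141.160.0.0/13 (141.160.0.0 - 141.167.255.255)
Most specific is 141.160.0.0/13.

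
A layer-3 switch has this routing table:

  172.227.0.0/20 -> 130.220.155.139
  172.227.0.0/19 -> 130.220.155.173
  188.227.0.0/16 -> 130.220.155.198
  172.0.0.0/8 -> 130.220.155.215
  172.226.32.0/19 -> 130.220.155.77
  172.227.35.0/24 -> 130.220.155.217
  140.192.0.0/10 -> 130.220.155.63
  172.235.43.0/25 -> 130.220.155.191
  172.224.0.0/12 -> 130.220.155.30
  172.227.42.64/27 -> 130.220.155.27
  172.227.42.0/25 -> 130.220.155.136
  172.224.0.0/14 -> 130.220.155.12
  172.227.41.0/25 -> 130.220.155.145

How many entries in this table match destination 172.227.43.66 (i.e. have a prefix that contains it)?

3

Prefixes containing 172.227.43.66:
  172.0.0.0/8 (172.0.0.0 - 172.255.255.255)
  172.224.0.0/12 (172.224.0.0 - 172.239.255.255)
  172.224.0.0/14 (172.224.0.0 - 172.227.255.255)
Total matching entries: 3.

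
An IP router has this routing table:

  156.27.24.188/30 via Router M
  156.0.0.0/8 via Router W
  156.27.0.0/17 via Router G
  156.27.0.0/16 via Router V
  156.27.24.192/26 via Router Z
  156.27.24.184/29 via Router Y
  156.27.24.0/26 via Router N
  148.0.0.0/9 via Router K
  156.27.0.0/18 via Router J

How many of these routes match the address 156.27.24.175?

4

Prefixes containing 156.27.24.175:
  156.0.0.0/8 (156.0.0.0 - 156.255.255.255)
  156.27.0.0/16 (156.27.0.0 - 156.27.255.255)
  156.27.0.0/17 (156.27.0.0 - 156.27.127.255)
  156.27.0.0/18 (156.27.0.0 - 156.27.63.255)
Total matching entries: 4.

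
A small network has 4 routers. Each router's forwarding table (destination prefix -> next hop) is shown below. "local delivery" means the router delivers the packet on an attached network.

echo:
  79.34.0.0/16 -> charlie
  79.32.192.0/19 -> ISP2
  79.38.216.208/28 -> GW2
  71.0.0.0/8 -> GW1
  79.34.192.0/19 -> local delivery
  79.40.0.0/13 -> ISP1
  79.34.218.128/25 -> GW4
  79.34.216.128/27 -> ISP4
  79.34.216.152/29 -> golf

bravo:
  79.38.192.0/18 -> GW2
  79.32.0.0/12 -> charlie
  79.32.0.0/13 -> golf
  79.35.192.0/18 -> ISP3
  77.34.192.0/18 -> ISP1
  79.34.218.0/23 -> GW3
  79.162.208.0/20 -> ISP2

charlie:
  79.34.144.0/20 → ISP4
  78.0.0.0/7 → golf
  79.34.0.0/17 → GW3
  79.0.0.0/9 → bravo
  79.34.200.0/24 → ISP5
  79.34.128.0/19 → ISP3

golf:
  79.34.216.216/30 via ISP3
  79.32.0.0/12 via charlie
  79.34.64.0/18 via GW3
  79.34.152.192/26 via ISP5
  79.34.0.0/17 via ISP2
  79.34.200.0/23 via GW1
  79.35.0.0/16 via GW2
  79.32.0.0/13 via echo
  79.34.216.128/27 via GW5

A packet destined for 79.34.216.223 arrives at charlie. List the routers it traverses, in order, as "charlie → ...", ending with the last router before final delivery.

At charlie: longest match for 79.34.216.223 is 79.0.0.0/9 -> bravo
At bravo: longest match for 79.34.216.223 is 79.32.0.0/13 -> golf
At golf: longest match for 79.34.216.223 is 79.32.0.0/13 -> echo
At echo: longest match for 79.34.216.223 is 79.34.192.0/19 -> local delivery

charlie → bravo → golf → echo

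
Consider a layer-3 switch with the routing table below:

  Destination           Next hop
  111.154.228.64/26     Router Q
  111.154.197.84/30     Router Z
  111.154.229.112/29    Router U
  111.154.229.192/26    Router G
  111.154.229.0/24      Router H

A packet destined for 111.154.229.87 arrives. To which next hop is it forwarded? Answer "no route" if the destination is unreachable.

Routes whose prefix contains 111.154.229.87:
  111.154.229.0/24 (111.154.229.0 - 111.154.229.255) -> Router H
More-specific entries that do NOT match:
  111.154.197.84/30 (111.154.197.84 - 111.154.197.87) does not contain 111.154.229.87
  111.154.229.112/29 (111.154.229.112 - 111.154.229.119) does not contain 111.154.229.87
  111.154.228.64/26 (111.154.228.64 - 111.154.228.127) does not contain 111.154.229.87
  111.154.229.192/26 (111.154.229.192 - 111.154.229.255) does not contain 111.154.229.87
Longest matching prefix is /24 -> next hop Router H.

Router H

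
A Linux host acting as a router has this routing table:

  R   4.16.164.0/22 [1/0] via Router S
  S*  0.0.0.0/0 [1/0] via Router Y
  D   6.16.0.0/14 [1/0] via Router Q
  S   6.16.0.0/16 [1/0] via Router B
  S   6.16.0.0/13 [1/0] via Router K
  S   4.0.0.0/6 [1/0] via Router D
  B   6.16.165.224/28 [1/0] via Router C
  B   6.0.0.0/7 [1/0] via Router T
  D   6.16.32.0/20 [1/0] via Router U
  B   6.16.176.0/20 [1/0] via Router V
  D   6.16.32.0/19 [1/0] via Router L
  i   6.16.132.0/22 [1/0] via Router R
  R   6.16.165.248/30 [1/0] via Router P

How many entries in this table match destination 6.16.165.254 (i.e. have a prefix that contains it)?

6

Prefixes containing 6.16.165.254:
  0.0.0.0/0 (default, matches everything)
  4.0.0.0/6 (4.0.0.0 - 7.255.255.255)
  6.0.0.0/7 (6.0.0.0 - 7.255.255.255)
  6.16.0.0/13 (6.16.0.0 - 6.23.255.255)
  6.16.0.0/14 (6.16.0.0 - 6.19.255.255)
  6.16.0.0/16 (6.16.0.0 - 6.16.255.255)
Total matching entries: 6.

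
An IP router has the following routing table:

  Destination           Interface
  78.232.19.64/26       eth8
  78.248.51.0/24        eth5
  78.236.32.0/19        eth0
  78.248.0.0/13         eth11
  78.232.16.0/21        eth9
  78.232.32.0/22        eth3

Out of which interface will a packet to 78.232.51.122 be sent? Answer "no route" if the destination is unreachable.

no route

No entry's prefix contains 78.232.51.122; there is no default route.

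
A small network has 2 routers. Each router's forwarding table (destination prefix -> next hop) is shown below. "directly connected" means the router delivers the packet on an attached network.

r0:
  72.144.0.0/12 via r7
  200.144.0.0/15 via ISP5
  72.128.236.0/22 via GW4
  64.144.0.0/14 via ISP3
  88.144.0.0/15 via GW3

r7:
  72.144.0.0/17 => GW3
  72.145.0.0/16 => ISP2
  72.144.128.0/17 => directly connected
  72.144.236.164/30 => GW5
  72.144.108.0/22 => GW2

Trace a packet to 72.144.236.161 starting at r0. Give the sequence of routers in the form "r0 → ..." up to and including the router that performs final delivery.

At r0: longest match for 72.144.236.161 is 72.144.0.0/12 -> r7
At r7: longest match for 72.144.236.161 is 72.144.128.0/17 -> directly connected

r0 → r7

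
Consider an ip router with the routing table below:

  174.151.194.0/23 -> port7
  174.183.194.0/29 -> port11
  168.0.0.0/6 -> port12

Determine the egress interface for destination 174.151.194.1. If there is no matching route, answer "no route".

Routes whose prefix contains 174.151.194.1:
  174.151.194.0/23 (174.151.194.0 - 174.151.195.255) -> port7
More-specific entries that do NOT match:
  174.183.194.0/29 (174.183.194.0 - 174.183.194.7) does not contain 174.151.194.1
Longest matching prefix is /23 -> interface port7.

port7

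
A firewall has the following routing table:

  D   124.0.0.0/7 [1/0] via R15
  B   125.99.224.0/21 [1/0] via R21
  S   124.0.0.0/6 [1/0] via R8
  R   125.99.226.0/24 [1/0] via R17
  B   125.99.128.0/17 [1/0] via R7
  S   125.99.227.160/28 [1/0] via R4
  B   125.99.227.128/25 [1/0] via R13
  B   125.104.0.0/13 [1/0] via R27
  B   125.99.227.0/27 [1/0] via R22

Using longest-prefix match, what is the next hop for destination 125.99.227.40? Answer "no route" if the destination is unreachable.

R21

Routes whose prefix contains 125.99.227.40:
  124.0.0.0/6 (124.0.0.0 - 127.255.255.255) -> R8
  124.0.0.0/7 (124.0.0.0 - 125.255.255.255) -> R15
  125.99.128.0/17 (125.99.128.0 - 125.99.255.255) -> R7
  125.99.224.0/21 (125.99.224.0 - 125.99.231.255) -> R21
More-specific entries that do NOT match:
  125.99.227.160/28 (125.99.227.160 - 125.99.227.175) does not contain 125.99.227.40
  125.99.227.0/27 (125.99.227.0 - 125.99.227.31) does not contain 125.99.227.40
  125.99.227.128/25 (125.99.227.128 - 125.99.227.255) does not contain 125.99.227.40
  125.99.226.0/24 (125.99.226.0 - 125.99.226.255) does not contain 125.99.227.40
Longest matching prefix is /21 -> next hop R21.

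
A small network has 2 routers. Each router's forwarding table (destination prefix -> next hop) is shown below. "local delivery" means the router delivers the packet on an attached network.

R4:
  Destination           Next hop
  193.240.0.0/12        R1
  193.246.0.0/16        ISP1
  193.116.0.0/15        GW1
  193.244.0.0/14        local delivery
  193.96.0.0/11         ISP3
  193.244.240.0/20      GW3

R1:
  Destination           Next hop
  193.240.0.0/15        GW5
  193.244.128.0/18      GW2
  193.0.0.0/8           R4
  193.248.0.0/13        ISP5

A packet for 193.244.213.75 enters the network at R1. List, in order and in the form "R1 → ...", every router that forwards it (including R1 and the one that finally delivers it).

At R1: longest match for 193.244.213.75 is 193.0.0.0/8 -> R4
At R4: longest match for 193.244.213.75 is 193.244.0.0/14 -> local delivery

R1 → R4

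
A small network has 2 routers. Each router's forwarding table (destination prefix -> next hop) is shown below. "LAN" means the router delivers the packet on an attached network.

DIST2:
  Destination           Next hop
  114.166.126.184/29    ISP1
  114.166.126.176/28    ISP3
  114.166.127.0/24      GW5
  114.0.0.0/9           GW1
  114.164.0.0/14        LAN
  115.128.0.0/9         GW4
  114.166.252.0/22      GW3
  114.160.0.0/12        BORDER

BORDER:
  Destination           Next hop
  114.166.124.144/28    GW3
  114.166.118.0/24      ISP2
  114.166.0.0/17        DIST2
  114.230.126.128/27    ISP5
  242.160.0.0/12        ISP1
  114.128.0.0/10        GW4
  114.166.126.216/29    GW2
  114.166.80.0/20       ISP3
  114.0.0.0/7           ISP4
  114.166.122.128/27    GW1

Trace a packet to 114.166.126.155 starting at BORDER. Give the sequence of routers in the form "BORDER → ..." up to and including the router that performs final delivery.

BORDER → DIST2

At BORDER: longest match for 114.166.126.155 is 114.166.0.0/17 -> DIST2
At DIST2: longest match for 114.166.126.155 is 114.164.0.0/14 -> LAN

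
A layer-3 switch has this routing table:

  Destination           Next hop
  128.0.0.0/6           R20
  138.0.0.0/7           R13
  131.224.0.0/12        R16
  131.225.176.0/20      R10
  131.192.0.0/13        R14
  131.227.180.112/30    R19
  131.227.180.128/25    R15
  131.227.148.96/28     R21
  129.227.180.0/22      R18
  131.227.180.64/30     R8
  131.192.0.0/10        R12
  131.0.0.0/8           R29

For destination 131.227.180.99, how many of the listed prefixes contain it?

Prefixes containing 131.227.180.99:
  128.0.0.0/6 (128.0.0.0 - 131.255.255.255)
  131.0.0.0/8 (131.0.0.0 - 131.255.255.255)
  131.192.0.0/10 (131.192.0.0 - 131.255.255.255)
  131.224.0.0/12 (131.224.0.0 - 131.239.255.255)
Total matching entries: 4.

4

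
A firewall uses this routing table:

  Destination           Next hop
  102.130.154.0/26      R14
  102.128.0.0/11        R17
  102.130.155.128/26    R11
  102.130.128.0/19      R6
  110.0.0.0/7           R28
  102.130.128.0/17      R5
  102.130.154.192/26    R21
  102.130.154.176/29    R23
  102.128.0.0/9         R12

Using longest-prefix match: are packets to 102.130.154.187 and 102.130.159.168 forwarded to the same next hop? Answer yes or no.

102.130.154.187: longest match 102.130.128.0/19 -> R6
102.130.159.168: longest match 102.130.128.0/19 -> R6

yes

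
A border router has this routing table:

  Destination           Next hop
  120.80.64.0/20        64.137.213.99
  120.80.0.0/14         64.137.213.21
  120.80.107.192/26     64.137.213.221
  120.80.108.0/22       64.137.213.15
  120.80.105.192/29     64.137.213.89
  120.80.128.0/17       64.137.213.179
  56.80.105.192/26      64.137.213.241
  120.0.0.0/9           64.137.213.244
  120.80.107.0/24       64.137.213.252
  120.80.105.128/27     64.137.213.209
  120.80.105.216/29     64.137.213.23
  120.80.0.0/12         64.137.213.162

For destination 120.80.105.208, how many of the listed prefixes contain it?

3

Prefixes containing 120.80.105.208:
  120.0.0.0/9 (120.0.0.0 - 120.127.255.255)
  120.80.0.0/12 (120.80.0.0 - 120.95.255.255)
  120.80.0.0/14 (120.80.0.0 - 120.83.255.255)
Total matching entries: 3.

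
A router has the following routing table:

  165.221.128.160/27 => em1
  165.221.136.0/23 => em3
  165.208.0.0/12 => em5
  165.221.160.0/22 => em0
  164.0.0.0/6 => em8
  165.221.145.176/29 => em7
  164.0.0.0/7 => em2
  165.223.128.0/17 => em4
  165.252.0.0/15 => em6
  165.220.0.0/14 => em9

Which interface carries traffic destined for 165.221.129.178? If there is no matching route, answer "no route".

Routes whose prefix contains 165.221.129.178:
  164.0.0.0/6 (164.0.0.0 - 167.255.255.255) -> em8
  164.0.0.0/7 (164.0.0.0 - 165.255.255.255) -> em2
  165.208.0.0/12 (165.208.0.0 - 165.223.255.255) -> em5
  165.220.0.0/14 (165.220.0.0 - 165.223.255.255) -> em9
More-specific entries that do NOT match:
  165.221.145.176/29 (165.221.145.176 - 165.221.145.183) does not contain 165.221.129.178
  165.221.128.160/27 (165.221.128.160 - 165.221.128.191) does not contain 165.221.129.178
  165.221.136.0/23 (165.221.136.0 - 165.221.137.255) does not contain 165.221.129.178
  165.221.160.0/22 (165.221.160.0 - 165.221.163.255) does not contain 165.221.129.178
  165.223.128.0/17 (165.223.128.0 - 165.223.255.255) does not contain 165.221.129.178
  165.252.0.0/15 (165.252.0.0 - 165.253.255.255) does not contain 165.221.129.178
Longest matching prefix is /14 -> interface em9.

em9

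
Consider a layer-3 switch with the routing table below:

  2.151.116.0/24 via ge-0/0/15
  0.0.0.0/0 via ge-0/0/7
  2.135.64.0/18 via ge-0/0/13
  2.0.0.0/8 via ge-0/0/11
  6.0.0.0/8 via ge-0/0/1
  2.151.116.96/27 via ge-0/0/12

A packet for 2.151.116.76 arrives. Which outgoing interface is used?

ge-0/0/15

Routes whose prefix contains 2.151.116.76:
  0.0.0.0/0 (default, matches everything) -> ge-0/0/7
  2.0.0.0/8 (2.0.0.0 - 2.255.255.255) -> ge-0/0/11
  2.151.116.0/24 (2.151.116.0 - 2.151.116.255) -> ge-0/0/15
More-specific entries that do NOT match:
  2.151.116.96/27 (2.151.116.96 - 2.151.116.127) does not contain 2.151.116.76
Longest matching prefix is /24 -> interface ge-0/0/15.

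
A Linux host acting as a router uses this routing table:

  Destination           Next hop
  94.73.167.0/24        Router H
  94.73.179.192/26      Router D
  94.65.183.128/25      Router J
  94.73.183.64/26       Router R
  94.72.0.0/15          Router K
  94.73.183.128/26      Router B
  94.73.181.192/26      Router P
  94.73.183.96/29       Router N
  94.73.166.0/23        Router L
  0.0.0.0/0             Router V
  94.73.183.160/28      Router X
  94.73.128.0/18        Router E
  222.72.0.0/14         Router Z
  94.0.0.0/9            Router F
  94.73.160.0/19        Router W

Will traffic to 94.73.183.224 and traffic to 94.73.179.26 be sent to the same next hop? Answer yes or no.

yes

94.73.183.224: longest match 94.73.160.0/19 -> Router W
94.73.179.26: longest match 94.73.160.0/19 -> Router W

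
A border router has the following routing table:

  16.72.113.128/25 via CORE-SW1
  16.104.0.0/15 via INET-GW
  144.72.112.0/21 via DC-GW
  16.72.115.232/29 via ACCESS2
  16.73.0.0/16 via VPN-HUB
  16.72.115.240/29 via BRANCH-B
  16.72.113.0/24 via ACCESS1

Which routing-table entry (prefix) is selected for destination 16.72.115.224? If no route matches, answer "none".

none

16.72.115.224 is outside every listed prefix and there is no default route.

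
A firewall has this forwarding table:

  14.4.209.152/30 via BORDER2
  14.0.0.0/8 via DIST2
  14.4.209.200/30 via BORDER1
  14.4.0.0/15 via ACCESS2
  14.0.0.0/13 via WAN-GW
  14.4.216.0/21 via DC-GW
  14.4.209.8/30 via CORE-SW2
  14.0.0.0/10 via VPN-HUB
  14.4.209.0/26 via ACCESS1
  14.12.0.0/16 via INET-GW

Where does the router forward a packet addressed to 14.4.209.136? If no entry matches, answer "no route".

ACCESS2

Routes whose prefix contains 14.4.209.136:
  14.0.0.0/8 (14.0.0.0 - 14.255.255.255) -> DIST2
  14.0.0.0/10 (14.0.0.0 - 14.63.255.255) -> VPN-HUB
  14.0.0.0/13 (14.0.0.0 - 14.7.255.255) -> WAN-GW
  14.4.0.0/15 (14.4.0.0 - 14.5.255.255) -> ACCESS2
More-specific entries that do NOT match:
  14.4.209.152/30 (14.4.209.152 - 14.4.209.155) does not contain 14.4.209.136
  14.4.209.200/30 (14.4.209.200 - 14.4.209.203) does not contain 14.4.209.136
  14.4.209.8/30 (14.4.209.8 - 14.4.209.11) does not contain 14.4.209.136
  14.4.209.0/26 (14.4.209.0 - 14.4.209.63) does not contain 14.4.209.136
  14.4.216.0/21 (14.4.216.0 - 14.4.223.255) does not contain 14.4.209.136
  14.12.0.0/16 (14.12.0.0 - 14.12.255.255) does not contain 14.4.209.136
Longest matching prefix is /15 -> next hop ACCESS2.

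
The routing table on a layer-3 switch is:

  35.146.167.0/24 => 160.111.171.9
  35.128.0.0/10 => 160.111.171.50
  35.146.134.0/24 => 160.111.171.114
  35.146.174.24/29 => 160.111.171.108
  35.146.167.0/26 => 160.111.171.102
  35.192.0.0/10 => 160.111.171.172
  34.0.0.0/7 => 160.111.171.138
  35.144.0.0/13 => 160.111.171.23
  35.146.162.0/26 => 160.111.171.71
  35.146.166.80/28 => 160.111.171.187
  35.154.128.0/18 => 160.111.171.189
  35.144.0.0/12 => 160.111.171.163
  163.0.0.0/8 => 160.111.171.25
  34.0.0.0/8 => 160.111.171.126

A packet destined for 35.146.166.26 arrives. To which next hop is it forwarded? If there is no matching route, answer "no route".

Routes whose prefix contains 35.146.166.26:
  34.0.0.0/7 (34.0.0.0 - 35.255.255.255) -> 160.111.171.138
  35.128.0.0/10 (35.128.0.0 - 35.191.255.255) -> 160.111.171.50
  35.144.0.0/12 (35.144.0.0 - 35.159.255.255) -> 160.111.171.163
  35.144.0.0/13 (35.144.0.0 - 35.151.255.255) -> 160.111.171.23
More-specific entries that do NOT match:
  35.146.174.24/29 (35.146.174.24 - 35.146.174.31) does not contain 35.146.166.26
  35.146.166.80/28 (35.146.166.80 - 35.146.166.95) does not contain 35.146.166.26
  35.146.167.0/26 (35.146.167.0 - 35.146.167.63) does not contain 35.146.166.26
  35.146.162.0/26 (35.146.162.0 - 35.146.162.63) does not contain 35.146.166.26
  35.146.167.0/24 (35.146.167.0 - 35.146.167.255) does not contain 35.146.166.26
  35.146.134.0/24 (35.146.134.0 - 35.146.134.255) does not contain 35.146.166.26
  35.154.128.0/18 (35.154.128.0 - 35.154.191.255) does not contain 35.146.166.26
Longest matching prefix is /13 -> next hop 160.111.171.23.

160.111.171.23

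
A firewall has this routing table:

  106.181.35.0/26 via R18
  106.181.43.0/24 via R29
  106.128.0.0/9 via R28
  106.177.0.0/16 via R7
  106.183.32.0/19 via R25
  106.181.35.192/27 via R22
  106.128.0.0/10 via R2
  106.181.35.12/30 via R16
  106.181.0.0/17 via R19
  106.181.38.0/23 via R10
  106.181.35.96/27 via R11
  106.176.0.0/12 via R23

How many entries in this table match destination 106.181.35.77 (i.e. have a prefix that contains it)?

4

Prefixes containing 106.181.35.77:
  106.128.0.0/9 (106.128.0.0 - 106.255.255.255)
  106.128.0.0/10 (106.128.0.0 - 106.191.255.255)
  106.176.0.0/12 (106.176.0.0 - 106.191.255.255)
  106.181.0.0/17 (106.181.0.0 - 106.181.127.255)
Total matching entries: 4.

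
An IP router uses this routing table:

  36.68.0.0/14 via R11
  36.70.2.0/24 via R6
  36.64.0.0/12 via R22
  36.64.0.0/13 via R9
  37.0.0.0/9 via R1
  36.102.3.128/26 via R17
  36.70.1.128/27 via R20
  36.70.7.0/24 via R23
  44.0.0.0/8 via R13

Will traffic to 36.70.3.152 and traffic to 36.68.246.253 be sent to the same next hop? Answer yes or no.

yes

36.70.3.152: longest match 36.68.0.0/14 -> R11
36.68.246.253: longest match 36.68.0.0/14 -> R11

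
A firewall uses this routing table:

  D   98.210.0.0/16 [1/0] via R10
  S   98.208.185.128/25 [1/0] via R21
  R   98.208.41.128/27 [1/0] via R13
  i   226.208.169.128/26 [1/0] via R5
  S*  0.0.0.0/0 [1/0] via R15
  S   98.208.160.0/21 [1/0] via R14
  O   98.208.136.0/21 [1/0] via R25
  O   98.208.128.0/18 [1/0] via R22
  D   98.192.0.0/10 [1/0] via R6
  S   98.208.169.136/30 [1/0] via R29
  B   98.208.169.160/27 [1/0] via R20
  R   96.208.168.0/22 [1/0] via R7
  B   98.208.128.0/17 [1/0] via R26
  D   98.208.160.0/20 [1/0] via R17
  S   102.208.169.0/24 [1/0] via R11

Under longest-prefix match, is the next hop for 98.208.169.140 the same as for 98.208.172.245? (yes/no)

yes

98.208.169.140: longest match 98.208.160.0/20 -> R17
98.208.172.245: longest match 98.208.160.0/20 -> R17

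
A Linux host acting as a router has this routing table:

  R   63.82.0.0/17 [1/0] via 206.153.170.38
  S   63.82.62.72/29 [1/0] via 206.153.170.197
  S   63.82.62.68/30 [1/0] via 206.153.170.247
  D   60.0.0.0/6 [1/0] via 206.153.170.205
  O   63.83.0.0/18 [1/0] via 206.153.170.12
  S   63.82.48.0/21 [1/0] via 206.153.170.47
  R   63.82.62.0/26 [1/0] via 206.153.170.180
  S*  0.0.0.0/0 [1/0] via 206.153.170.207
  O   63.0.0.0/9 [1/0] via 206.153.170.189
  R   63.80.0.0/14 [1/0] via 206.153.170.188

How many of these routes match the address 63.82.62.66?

5

Prefixes containing 63.82.62.66:
  0.0.0.0/0 (default, matches everything)
  60.0.0.0/6 (60.0.0.0 - 63.255.255.255)
  63.0.0.0/9 (63.0.0.0 - 63.127.255.255)
  63.80.0.0/14 (63.80.0.0 - 63.83.255.255)
  63.82.0.0/17 (63.82.0.0 - 63.82.127.255)
Total matching entries: 5.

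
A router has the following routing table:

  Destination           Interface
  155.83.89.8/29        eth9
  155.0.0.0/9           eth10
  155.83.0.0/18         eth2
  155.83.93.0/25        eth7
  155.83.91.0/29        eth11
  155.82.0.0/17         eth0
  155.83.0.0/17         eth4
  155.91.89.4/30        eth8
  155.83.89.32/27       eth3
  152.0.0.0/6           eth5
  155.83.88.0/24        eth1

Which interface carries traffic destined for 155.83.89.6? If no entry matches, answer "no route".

eth4

Routes whose prefix contains 155.83.89.6:
  152.0.0.0/6 (152.0.0.0 - 155.255.255.255) -> eth5
  155.0.0.0/9 (155.0.0.0 - 155.127.255.255) -> eth10
  155.83.0.0/17 (155.83.0.0 - 155.83.127.255) -> eth4
More-specific entries that do NOT match:
  155.91.89.4/30 (155.91.89.4 - 155.91.89.7) does not contain 155.83.89.6
  155.83.89.8/29 (155.83.89.8 - 155.83.89.15) does not contain 155.83.89.6
  155.83.91.0/29 (155.83.91.0 - 155.83.91.7) does not contain 155.83.89.6
  155.83.89.32/27 (155.83.89.32 - 155.83.89.63) does not contain 155.83.89.6
  155.83.93.0/25 (155.83.93.0 - 155.83.93.127) does not contain 155.83.89.6
  155.83.88.0/24 (155.83.88.0 - 155.83.88.255) does not contain 155.83.89.6
  155.83.0.0/18 (155.83.0.0 - 155.83.63.255) does not contain 155.83.89.6
Longest matching prefix is /17 -> interface eth4.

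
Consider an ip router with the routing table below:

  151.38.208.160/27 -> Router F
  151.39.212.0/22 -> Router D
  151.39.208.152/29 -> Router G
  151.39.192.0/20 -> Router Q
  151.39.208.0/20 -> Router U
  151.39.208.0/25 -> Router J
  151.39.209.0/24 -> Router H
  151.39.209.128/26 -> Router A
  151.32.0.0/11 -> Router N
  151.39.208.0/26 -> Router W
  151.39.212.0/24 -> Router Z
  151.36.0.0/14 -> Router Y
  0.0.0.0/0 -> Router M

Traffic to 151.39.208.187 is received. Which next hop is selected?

Router U

Routes whose prefix contains 151.39.208.187:
  0.0.0.0/0 (default, matches everything) -> Router M
  151.32.0.0/11 (151.32.0.0 - 151.63.255.255) -> Router N
  151.36.0.0/14 (151.36.0.0 - 151.39.255.255) -> Router Y
  151.39.208.0/20 (151.39.208.0 - 151.39.223.255) -> Router U
More-specific entries that do NOT match:
  151.39.208.152/29 (151.39.208.152 - 151.39.208.159) does not contain 151.39.208.187
  151.38.208.160/27 (151.38.208.160 - 151.38.208.191) does not contain 151.39.208.187
  151.39.209.128/26 (151.39.209.128 - 151.39.209.191) does not contain 151.39.208.187
  151.39.208.0/26 (151.39.208.0 - 151.39.208.63) does not contain 151.39.208.187
  151.39.208.0/25 (151.39.208.0 - 151.39.208.127) does not contain 151.39.208.187
  151.39.209.0/24 (151.39.209.0 - 151.39.209.255) does not contain 151.39.208.187
  151.39.212.0/24 (151.39.212.0 - 151.39.212.255) does not contain 151.39.208.187
  151.39.212.0/22 (151.39.212.0 - 151.39.215.255) does not contain 151.39.208.187
Longest matching prefix is /20 -> next hop Router U.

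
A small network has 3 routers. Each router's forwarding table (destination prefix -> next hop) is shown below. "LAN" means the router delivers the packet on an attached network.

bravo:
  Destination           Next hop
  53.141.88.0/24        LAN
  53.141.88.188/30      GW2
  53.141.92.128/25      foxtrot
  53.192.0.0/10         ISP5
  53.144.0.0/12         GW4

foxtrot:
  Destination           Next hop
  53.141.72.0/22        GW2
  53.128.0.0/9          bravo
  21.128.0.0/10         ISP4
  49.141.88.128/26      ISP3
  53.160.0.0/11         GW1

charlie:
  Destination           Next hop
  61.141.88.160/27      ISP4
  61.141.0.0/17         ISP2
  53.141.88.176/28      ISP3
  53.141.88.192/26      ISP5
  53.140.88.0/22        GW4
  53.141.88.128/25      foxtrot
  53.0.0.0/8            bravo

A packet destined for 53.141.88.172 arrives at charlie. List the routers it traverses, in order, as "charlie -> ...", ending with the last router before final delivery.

charlie -> foxtrot -> bravo

At charlie: longest match for 53.141.88.172 is 53.141.88.128/25 -> foxtrot
At foxtrot: longest match for 53.141.88.172 is 53.128.0.0/9 -> bravo
At bravo: longest match for 53.141.88.172 is 53.141.88.0/24 -> LAN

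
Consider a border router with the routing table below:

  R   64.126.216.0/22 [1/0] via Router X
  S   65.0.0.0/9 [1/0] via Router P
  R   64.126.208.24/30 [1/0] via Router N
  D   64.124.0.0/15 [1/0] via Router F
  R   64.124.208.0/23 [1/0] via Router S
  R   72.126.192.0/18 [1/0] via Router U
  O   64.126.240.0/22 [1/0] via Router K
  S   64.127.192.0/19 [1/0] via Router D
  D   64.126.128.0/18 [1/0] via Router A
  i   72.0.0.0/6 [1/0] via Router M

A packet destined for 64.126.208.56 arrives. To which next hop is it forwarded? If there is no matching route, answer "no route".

no route

No entry's prefix contains 64.126.208.56; there is no default route.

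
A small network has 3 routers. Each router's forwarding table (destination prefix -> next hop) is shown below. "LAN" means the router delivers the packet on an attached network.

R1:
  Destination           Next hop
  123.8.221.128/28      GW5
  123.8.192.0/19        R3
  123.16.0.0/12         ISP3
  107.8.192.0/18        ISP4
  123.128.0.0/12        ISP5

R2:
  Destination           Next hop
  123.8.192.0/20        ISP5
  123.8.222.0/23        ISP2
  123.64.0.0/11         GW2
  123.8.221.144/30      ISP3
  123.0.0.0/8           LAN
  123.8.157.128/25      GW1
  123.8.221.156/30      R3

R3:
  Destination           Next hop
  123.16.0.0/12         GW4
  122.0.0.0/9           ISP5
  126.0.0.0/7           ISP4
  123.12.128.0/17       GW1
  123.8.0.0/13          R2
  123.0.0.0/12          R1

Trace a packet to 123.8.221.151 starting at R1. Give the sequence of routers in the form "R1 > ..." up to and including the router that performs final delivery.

At R1: longest match for 123.8.221.151 is 123.8.192.0/19 -> R3
At R3: longest match for 123.8.221.151 is 123.8.0.0/13 -> R2
At R2: longest match for 123.8.221.151 is 123.0.0.0/8 -> LAN

R1 > R3 > R2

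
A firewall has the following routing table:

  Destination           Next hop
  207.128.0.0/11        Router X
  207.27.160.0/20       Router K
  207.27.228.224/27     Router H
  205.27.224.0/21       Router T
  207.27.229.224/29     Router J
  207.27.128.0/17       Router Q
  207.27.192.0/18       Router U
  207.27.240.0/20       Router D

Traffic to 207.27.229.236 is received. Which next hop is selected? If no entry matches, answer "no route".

Routes whose prefix contains 207.27.229.236:
  207.27.128.0/17 (207.27.128.0 - 207.27.255.255) -> Router Q
  207.27.192.0/18 (207.27.192.0 - 207.27.255.255) -> Router U
More-specific entries that do NOT match:
  207.27.229.224/29 (207.27.229.224 - 207.27.229.231) does not contain 207.27.229.236
  207.27.228.224/27 (207.27.228.224 - 207.27.228.255) does not contain 207.27.229.236
  205.27.224.0/21 (205.27.224.0 - 205.27.231.255) does not contain 207.27.229.236
  207.27.160.0/20 (207.27.160.0 - 207.27.175.255) does not contain 207.27.229.236
  207.27.240.0/20 (207.27.240.0 - 207.27.255.255) does not contain 207.27.229.236
Longest matching prefix is /18 -> next hop Router U.

Router U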